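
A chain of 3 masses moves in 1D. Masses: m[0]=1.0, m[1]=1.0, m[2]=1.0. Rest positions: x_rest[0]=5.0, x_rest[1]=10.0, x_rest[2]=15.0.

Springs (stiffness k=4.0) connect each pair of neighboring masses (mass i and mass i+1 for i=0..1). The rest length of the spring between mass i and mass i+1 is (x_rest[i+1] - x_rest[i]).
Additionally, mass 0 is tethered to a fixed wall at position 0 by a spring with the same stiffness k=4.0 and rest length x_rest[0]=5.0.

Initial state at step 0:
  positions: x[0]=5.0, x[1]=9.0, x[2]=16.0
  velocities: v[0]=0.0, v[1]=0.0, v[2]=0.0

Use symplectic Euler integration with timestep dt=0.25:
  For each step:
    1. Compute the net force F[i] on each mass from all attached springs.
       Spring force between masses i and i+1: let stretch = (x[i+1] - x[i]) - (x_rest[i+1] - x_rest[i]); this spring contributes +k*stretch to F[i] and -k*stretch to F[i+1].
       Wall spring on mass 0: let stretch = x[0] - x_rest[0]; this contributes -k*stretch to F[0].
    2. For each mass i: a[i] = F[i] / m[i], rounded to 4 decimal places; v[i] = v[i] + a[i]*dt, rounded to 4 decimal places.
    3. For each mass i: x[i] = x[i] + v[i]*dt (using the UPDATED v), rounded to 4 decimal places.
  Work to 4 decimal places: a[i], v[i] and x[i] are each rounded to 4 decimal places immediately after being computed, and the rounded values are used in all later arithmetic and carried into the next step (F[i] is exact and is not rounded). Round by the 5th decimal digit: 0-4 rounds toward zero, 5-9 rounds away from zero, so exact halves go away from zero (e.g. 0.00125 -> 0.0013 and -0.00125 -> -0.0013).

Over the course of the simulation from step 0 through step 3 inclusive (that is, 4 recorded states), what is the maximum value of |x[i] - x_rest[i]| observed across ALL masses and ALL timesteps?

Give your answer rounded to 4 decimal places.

Answer: 1.1250

Derivation:
Step 0: x=[5.0000 9.0000 16.0000] v=[0.0000 0.0000 0.0000]
Step 1: x=[4.7500 9.7500 15.5000] v=[-1.0000 3.0000 -2.0000]
Step 2: x=[4.5625 10.6875 14.8125] v=[-0.7500 3.7500 -2.7500]
Step 3: x=[4.7656 11.1250 14.3438] v=[0.8125 1.7500 -1.8750]
Max displacement = 1.1250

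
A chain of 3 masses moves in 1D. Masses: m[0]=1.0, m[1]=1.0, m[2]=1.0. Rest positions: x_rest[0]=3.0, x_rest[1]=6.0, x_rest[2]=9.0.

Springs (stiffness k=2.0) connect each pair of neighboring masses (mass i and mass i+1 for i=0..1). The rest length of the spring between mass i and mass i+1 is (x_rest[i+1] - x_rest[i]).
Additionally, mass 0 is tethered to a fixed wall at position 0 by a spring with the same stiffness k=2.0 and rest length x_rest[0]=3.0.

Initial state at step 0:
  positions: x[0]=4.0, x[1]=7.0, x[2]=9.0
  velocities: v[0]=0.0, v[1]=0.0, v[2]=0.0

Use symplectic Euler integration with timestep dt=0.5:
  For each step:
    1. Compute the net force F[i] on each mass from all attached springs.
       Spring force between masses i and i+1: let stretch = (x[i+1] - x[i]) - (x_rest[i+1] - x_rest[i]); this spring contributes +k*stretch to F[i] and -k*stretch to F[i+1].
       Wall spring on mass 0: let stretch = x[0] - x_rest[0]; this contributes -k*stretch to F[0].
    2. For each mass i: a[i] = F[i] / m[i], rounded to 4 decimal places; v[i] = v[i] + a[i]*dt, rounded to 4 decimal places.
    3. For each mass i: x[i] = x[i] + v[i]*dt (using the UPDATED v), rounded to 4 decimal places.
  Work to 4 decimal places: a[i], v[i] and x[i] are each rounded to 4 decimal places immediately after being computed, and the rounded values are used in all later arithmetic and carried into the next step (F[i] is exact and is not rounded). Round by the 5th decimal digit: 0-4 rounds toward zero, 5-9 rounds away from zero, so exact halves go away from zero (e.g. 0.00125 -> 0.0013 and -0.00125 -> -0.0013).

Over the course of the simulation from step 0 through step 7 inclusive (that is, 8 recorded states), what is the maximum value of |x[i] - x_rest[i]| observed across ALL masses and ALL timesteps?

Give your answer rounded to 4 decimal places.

Answer: 1.0468

Derivation:
Step 0: x=[4.0000 7.0000 9.0000] v=[0.0000 0.0000 0.0000]
Step 1: x=[3.5000 6.5000 9.5000] v=[-1.0000 -1.0000 1.0000]
Step 2: x=[2.7500 6.0000 10.0000] v=[-1.5000 -1.0000 1.0000]
Step 3: x=[2.2500 5.8750 10.0000] v=[-1.0000 -0.2500 0.0000]
Step 4: x=[2.4375 6.0000 9.4375] v=[0.3750 0.2500 -1.1250]
Step 5: x=[3.1875 6.0625 8.6563] v=[1.5000 0.1250 -1.5625]
Step 6: x=[3.7813 5.9844 8.0782] v=[1.1875 -0.1562 -1.1563]
Step 7: x=[3.5860 5.8517 7.9532] v=[-0.3907 -0.2655 -0.2501]
Max displacement = 1.0468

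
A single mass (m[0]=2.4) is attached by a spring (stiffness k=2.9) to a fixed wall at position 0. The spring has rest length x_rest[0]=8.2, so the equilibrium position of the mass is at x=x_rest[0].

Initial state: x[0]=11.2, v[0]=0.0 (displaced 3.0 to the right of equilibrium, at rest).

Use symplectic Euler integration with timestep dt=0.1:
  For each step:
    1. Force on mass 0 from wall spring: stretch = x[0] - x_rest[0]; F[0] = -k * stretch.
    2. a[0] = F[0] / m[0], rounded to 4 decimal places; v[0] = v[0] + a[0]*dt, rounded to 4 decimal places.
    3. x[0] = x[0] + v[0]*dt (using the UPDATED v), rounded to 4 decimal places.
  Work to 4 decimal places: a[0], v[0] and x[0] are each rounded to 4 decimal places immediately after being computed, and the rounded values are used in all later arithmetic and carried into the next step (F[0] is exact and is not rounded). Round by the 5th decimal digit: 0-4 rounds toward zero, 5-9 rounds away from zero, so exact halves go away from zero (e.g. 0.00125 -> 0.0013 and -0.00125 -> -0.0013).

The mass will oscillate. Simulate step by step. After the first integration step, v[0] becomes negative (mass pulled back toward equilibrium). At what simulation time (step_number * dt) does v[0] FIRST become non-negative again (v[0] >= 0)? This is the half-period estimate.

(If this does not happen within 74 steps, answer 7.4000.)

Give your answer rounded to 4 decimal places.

Step 0: x=[11.2000] v=[0.0000]
Step 1: x=[11.1638] v=[-0.3625]
Step 2: x=[11.0917] v=[-0.7206]
Step 3: x=[10.9847] v=[-1.0700]
Step 4: x=[10.8441] v=[-1.4065]
Step 5: x=[10.6715] v=[-1.7260]
Step 6: x=[10.4690] v=[-2.0246]
Step 7: x=[10.2391] v=[-2.2988]
Step 8: x=[9.9846] v=[-2.5452]
Step 9: x=[9.7085] v=[-2.7608]
Step 10: x=[9.4142] v=[-2.9431]
Step 11: x=[9.1052] v=[-3.0898]
Step 12: x=[8.7853] v=[-3.1992]
Step 13: x=[8.4583] v=[-3.2699]
Step 14: x=[8.1282] v=[-3.3011]
Step 15: x=[7.7990] v=[-3.2924]
Step 16: x=[7.4746] v=[-3.2440]
Step 17: x=[7.1590] v=[-3.1564]
Step 18: x=[6.8559] v=[-3.0306]
Step 19: x=[6.5691] v=[-2.8682]
Step 20: x=[6.3020] v=[-2.6711]
Step 21: x=[6.0578] v=[-2.4418]
Step 22: x=[5.8395] v=[-2.1830]
Step 23: x=[5.6497] v=[-1.8978]
Step 24: x=[5.4907] v=[-1.5896]
Step 25: x=[5.3645] v=[-1.2622]
Step 26: x=[5.2725] v=[-0.9196]
Step 27: x=[5.2159] v=[-0.5659]
Step 28: x=[5.1954] v=[-0.2053]
Step 29: x=[5.2112] v=[0.1578]
First v>=0 after going negative at step 29, time=2.9000

Answer: 2.9000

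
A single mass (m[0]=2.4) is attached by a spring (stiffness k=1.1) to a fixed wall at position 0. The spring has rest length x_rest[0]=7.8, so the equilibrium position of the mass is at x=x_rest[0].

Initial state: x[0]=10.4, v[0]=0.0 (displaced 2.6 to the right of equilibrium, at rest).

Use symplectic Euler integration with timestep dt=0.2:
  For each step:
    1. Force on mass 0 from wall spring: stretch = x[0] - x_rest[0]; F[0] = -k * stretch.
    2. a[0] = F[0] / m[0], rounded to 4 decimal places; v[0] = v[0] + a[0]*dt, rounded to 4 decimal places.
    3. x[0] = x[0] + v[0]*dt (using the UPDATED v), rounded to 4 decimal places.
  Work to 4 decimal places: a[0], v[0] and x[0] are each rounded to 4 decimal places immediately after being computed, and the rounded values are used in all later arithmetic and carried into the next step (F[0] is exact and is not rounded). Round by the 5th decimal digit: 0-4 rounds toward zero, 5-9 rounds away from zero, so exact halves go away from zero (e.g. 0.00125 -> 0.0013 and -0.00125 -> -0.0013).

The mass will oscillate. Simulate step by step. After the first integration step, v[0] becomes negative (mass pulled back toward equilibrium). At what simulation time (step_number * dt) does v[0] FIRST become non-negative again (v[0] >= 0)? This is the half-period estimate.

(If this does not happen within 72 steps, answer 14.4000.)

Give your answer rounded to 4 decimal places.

Answer: 4.8000

Derivation:
Step 0: x=[10.4000] v=[0.0000]
Step 1: x=[10.3523] v=[-0.2383]
Step 2: x=[10.2578] v=[-0.4723]
Step 3: x=[10.1183] v=[-0.6976]
Step 4: x=[9.9363] v=[-0.9101]
Step 5: x=[9.7151] v=[-1.1059]
Step 6: x=[9.4588] v=[-1.2815]
Step 7: x=[9.1721] v=[-1.4336]
Step 8: x=[8.8602] v=[-1.5594]
Step 9: x=[8.5289] v=[-1.6566]
Step 10: x=[8.1842] v=[-1.7234]
Step 11: x=[7.8325] v=[-1.7586]
Step 12: x=[7.4802] v=[-1.7616]
Step 13: x=[7.1337] v=[-1.7323]
Step 14: x=[6.7995] v=[-1.6712]
Step 15: x=[6.4836] v=[-1.5795]
Step 16: x=[6.1918] v=[-1.4588]
Step 17: x=[5.9295] v=[-1.3114]
Step 18: x=[5.7015] v=[-1.1399]
Step 19: x=[5.5120] v=[-0.9475]
Step 20: x=[5.3644] v=[-0.7378]
Step 21: x=[5.2615] v=[-0.5145]
Step 22: x=[5.2051] v=[-0.2818]
Step 23: x=[5.1963] v=[-0.0439]
Step 24: x=[5.2353] v=[0.1948]
First v>=0 after going negative at step 24, time=4.8000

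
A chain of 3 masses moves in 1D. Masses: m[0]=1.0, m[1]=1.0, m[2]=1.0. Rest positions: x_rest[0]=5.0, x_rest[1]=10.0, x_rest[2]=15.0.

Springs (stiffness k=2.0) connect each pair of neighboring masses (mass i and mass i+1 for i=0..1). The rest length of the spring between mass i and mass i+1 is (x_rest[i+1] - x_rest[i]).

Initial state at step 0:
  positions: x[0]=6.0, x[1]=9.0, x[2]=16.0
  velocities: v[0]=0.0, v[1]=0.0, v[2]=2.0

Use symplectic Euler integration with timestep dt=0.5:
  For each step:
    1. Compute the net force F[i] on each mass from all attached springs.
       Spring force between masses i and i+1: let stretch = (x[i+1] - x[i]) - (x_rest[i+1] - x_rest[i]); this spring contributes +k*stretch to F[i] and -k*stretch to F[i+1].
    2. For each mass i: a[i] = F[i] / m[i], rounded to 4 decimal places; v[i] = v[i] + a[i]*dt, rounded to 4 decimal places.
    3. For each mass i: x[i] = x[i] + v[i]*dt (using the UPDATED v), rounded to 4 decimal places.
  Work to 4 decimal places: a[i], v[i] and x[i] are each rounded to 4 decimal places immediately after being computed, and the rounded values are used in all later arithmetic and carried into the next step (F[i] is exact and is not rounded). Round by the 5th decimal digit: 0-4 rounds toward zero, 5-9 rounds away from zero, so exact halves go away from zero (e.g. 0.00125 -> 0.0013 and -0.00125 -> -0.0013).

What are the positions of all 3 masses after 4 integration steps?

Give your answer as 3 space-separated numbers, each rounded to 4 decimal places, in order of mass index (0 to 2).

Step 0: x=[6.0000 9.0000 16.0000] v=[0.0000 0.0000 2.0000]
Step 1: x=[5.0000 11.0000 16.0000] v=[-2.0000 4.0000 0.0000]
Step 2: x=[4.5000 12.5000 16.0000] v=[-1.0000 3.0000 0.0000]
Step 3: x=[5.5000 11.7500 16.7500] v=[2.0000 -1.5000 1.5000]
Step 4: x=[7.1250 10.3750 17.5000] v=[3.2500 -2.7500 1.5000]

Answer: 7.1250 10.3750 17.5000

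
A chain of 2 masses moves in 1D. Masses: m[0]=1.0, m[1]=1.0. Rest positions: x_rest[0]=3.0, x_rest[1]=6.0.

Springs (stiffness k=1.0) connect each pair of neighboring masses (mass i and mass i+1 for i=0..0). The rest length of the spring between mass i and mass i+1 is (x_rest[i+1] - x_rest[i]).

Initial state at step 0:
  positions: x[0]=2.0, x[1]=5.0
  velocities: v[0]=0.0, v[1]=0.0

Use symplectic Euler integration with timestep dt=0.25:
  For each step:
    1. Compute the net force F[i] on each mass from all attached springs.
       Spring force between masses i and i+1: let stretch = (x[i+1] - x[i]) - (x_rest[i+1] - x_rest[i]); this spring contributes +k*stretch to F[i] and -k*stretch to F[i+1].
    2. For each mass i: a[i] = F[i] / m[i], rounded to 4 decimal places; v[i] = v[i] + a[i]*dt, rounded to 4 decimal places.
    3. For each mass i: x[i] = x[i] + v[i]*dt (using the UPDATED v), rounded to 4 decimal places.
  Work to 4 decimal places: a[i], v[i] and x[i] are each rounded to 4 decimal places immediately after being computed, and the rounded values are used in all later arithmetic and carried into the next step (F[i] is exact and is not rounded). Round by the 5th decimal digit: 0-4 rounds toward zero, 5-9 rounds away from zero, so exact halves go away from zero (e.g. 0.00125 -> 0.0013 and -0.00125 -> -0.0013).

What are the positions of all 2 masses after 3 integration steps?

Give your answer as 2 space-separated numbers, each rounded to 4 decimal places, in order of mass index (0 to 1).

Answer: 2.0000 5.0000

Derivation:
Step 0: x=[2.0000 5.0000] v=[0.0000 0.0000]
Step 1: x=[2.0000 5.0000] v=[0.0000 0.0000]
Step 2: x=[2.0000 5.0000] v=[0.0000 0.0000]
Step 3: x=[2.0000 5.0000] v=[0.0000 0.0000]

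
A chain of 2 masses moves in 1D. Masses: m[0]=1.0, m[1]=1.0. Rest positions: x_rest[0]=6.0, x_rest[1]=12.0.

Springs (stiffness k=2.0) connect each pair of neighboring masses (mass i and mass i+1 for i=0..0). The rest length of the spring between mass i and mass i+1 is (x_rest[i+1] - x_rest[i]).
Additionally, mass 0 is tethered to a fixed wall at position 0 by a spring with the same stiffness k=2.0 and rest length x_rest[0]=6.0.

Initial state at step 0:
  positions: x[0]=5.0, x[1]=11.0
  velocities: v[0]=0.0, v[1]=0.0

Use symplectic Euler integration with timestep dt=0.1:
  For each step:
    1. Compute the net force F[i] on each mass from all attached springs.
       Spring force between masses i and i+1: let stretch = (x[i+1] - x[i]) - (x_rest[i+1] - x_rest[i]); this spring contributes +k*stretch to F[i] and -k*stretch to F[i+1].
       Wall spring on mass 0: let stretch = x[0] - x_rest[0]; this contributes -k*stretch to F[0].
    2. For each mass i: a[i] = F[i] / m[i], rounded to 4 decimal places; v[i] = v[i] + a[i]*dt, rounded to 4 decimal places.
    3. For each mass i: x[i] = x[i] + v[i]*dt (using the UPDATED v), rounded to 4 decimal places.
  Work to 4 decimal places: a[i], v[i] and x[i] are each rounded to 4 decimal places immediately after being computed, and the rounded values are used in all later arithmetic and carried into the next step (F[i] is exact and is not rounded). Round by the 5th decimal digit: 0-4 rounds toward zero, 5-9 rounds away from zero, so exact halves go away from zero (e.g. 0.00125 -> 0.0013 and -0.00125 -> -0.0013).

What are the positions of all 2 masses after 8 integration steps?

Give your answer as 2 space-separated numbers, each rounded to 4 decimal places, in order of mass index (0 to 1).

Step 0: x=[5.0000 11.0000] v=[0.0000 0.0000]
Step 1: x=[5.0200 11.0000] v=[0.2000 0.0000]
Step 2: x=[5.0592 11.0004] v=[0.3920 0.0040]
Step 3: x=[5.1160 11.0020] v=[0.5684 0.0158]
Step 4: x=[5.1882 11.0059] v=[0.7224 0.0386]
Step 5: x=[5.2730 11.0134] v=[0.8483 0.0751]
Step 6: x=[5.3672 11.0261] v=[0.9418 0.1270]
Step 7: x=[5.4672 11.0456] v=[1.0001 0.1952]
Step 8: x=[5.5694 11.0736] v=[1.0223 0.2795]

Answer: 5.5694 11.0736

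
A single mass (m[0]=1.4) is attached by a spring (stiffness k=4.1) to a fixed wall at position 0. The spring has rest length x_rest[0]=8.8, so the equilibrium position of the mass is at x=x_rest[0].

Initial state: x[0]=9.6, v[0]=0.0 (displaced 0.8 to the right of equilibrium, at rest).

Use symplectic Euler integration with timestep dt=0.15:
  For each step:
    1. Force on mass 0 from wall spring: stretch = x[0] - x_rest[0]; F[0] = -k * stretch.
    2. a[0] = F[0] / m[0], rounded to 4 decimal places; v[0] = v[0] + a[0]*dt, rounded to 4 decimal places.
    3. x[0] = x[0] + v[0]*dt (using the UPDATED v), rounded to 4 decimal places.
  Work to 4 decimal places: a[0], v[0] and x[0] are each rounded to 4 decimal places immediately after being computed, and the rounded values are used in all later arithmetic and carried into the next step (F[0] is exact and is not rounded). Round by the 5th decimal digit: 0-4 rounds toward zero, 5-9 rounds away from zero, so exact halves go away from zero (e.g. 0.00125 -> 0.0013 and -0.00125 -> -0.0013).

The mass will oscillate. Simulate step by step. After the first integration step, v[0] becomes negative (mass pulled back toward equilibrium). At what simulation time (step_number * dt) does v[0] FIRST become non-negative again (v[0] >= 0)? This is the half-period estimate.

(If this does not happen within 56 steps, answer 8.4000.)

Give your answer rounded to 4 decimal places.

Answer: 1.9500

Derivation:
Step 0: x=[9.6000] v=[0.0000]
Step 1: x=[9.5473] v=[-0.3514]
Step 2: x=[9.4453] v=[-0.6797]
Step 3: x=[9.3008] v=[-0.9632]
Step 4: x=[9.1233] v=[-1.1832]
Step 5: x=[8.9245] v=[-1.3252]
Step 6: x=[8.7175] v=[-1.3799]
Step 7: x=[8.5159] v=[-1.3437]
Step 8: x=[8.3331] v=[-1.2189]
Step 9: x=[8.1810] v=[-1.0138]
Step 10: x=[8.0697] v=[-0.7419]
Step 11: x=[8.0065] v=[-0.4211]
Step 12: x=[7.9956] v=[-0.0725]
Step 13: x=[8.0377] v=[0.2809]
First v>=0 after going negative at step 13, time=1.9500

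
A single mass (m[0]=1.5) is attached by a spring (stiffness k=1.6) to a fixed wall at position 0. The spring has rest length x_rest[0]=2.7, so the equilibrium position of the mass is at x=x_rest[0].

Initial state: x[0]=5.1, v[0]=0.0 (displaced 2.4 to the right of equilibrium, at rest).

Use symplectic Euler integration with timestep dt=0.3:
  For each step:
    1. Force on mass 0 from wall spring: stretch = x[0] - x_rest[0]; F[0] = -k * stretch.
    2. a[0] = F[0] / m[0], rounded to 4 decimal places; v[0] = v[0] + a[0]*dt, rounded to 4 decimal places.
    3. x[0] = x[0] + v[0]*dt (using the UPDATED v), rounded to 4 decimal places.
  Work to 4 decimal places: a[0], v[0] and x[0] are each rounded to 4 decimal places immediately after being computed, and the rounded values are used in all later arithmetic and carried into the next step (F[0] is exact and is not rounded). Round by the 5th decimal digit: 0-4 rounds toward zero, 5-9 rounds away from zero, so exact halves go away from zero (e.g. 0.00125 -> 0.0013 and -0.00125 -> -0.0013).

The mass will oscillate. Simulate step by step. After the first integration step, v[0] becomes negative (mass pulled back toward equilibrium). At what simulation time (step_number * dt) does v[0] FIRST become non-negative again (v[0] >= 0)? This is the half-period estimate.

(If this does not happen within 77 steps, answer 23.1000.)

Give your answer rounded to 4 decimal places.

Answer: 3.3000

Derivation:
Step 0: x=[5.1000] v=[0.0000]
Step 1: x=[4.8696] v=[-0.7680]
Step 2: x=[4.4309] v=[-1.4623]
Step 3: x=[3.8260] v=[-2.0162]
Step 4: x=[3.1131] v=[-2.3765]
Step 5: x=[2.3605] v=[-2.5087]
Step 6: x=[1.6405] v=[-2.4001]
Step 7: x=[1.0222] v=[-2.0611]
Step 8: x=[0.5649] v=[-1.5242]
Step 9: x=[0.3126] v=[-0.8410]
Step 10: x=[0.2895] v=[-0.0770]
Step 11: x=[0.4978] v=[0.6944]
First v>=0 after going negative at step 11, time=3.3000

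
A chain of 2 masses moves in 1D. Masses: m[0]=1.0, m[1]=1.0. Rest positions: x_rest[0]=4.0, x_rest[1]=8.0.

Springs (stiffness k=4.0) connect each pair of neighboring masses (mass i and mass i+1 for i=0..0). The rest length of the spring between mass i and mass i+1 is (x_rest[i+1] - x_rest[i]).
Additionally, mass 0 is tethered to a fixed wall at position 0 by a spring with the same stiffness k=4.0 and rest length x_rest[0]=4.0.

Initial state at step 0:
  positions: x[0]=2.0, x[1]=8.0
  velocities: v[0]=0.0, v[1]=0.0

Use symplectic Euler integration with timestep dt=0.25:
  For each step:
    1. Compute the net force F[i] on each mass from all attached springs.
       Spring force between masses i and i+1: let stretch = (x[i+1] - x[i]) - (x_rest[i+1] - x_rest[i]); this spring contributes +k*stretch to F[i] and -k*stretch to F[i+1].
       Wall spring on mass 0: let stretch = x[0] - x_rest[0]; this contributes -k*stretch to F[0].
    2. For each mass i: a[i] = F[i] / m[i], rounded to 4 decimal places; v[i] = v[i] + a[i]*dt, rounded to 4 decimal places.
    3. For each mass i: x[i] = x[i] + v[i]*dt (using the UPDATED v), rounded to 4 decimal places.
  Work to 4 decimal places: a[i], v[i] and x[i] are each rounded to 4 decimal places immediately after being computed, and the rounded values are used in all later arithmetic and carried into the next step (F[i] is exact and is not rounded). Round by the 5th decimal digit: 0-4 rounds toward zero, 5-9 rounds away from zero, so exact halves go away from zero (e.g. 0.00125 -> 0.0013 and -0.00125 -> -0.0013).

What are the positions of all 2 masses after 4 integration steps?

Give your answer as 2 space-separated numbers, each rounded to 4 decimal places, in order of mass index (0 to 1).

Step 0: x=[2.0000 8.0000] v=[0.0000 0.0000]
Step 1: x=[3.0000 7.5000] v=[4.0000 -2.0000]
Step 2: x=[4.3750 6.8750] v=[5.5000 -2.5000]
Step 3: x=[5.2813 6.6250] v=[3.6250 -1.0000]
Step 4: x=[5.2032 7.0391] v=[-0.3126 1.6563]

Answer: 5.2032 7.0391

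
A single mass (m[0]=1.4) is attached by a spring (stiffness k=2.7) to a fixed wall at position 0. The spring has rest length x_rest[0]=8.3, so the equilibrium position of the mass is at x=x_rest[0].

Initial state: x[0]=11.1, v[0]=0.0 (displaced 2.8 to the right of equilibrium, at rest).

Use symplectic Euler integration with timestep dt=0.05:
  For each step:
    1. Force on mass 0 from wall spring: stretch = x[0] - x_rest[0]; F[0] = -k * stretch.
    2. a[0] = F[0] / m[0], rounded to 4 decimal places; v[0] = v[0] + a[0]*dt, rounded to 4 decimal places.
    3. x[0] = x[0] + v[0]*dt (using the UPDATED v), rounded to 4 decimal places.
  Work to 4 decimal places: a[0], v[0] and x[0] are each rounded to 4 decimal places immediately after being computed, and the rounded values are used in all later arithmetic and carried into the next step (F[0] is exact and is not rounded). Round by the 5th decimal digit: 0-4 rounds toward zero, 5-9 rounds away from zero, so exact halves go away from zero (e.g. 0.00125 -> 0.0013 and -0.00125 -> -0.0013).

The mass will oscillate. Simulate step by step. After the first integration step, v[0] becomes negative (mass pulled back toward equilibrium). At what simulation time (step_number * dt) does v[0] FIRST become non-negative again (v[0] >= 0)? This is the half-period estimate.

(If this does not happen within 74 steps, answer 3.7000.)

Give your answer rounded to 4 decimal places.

Step 0: x=[11.1000] v=[0.0000]
Step 1: x=[11.0865] v=[-0.2700]
Step 2: x=[11.0596] v=[-0.5387]
Step 3: x=[11.0194] v=[-0.8048]
Step 4: x=[10.9661] v=[-1.0670]
Step 5: x=[10.8999] v=[-1.3241]
Step 6: x=[10.8212] v=[-1.5748]
Step 7: x=[10.7303] v=[-1.8179]
Step 8: x=[10.6277] v=[-2.0523]
Step 9: x=[10.5139] v=[-2.2768]
Step 10: x=[10.3894] v=[-2.4903]
Step 11: x=[10.2548] v=[-2.6918]
Step 12: x=[10.1108] v=[-2.8803]
Step 13: x=[9.9581] v=[-3.0549]
Step 14: x=[9.7974] v=[-3.2148]
Step 15: x=[9.6294] v=[-3.3592]
Step 16: x=[9.4550] v=[-3.4874]
Step 17: x=[9.2751] v=[-3.5988]
Step 18: x=[9.0905] v=[-3.6928]
Step 19: x=[8.9021] v=[-3.7690]
Step 20: x=[8.7107] v=[-3.8271]
Step 21: x=[8.5174] v=[-3.8667]
Step 22: x=[8.3230] v=[-3.8877]
Step 23: x=[8.1285] v=[-3.8899]
Step 24: x=[7.9348] v=[-3.8734]
Step 25: x=[7.7429] v=[-3.8382]
Step 26: x=[7.5537] v=[-3.7845]
Step 27: x=[7.3681] v=[-3.7125]
Step 28: x=[7.1870] v=[-3.6226]
Step 29: x=[7.0112] v=[-3.5153]
Step 30: x=[6.8417] v=[-3.3910]
Step 31: x=[6.6792] v=[-3.2504]
Step 32: x=[6.5245] v=[-3.0941]
Step 33: x=[6.3784] v=[-2.9229]
Step 34: x=[6.2415] v=[-2.7376]
Step 35: x=[6.1145] v=[-2.5391]
Step 36: x=[5.9981] v=[-2.3284]
Step 37: x=[5.8928] v=[-2.1064]
Step 38: x=[5.7991] v=[-1.8743]
Step 39: x=[5.7174] v=[-1.6331]
Step 40: x=[5.6482] v=[-1.3841]
Step 41: x=[5.5918] v=[-1.1284]
Step 42: x=[5.5484] v=[-0.8673]
Step 43: x=[5.5183] v=[-0.6020]
Step 44: x=[5.5016] v=[-0.3338]
Step 45: x=[5.4984] v=[-0.0640]
Step 46: x=[5.5087] v=[0.2062]
First v>=0 after going negative at step 46, time=2.3000

Answer: 2.3000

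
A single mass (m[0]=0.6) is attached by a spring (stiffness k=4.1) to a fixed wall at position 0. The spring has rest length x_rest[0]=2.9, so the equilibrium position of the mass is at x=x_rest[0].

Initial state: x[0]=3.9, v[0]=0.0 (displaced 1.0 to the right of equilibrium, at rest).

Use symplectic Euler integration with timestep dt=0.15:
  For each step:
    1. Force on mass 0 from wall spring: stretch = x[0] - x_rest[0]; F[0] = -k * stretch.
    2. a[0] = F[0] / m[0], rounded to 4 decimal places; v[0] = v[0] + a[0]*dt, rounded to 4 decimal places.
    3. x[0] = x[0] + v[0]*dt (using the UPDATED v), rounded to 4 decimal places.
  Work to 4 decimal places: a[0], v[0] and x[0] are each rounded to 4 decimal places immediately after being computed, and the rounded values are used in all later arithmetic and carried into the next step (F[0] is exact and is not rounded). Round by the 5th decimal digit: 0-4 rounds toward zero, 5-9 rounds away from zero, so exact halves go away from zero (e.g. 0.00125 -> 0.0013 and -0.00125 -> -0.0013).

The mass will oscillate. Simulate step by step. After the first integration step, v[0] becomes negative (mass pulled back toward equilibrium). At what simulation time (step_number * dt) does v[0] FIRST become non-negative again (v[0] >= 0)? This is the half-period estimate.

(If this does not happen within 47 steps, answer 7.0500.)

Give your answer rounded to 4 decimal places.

Answer: 1.2000

Derivation:
Step 0: x=[3.9000] v=[0.0000]
Step 1: x=[3.7463] v=[-1.0250]
Step 2: x=[3.4624] v=[-1.8925]
Step 3: x=[3.0921] v=[-2.4690]
Step 4: x=[2.6922] v=[-2.6659]
Step 5: x=[2.3243] v=[-2.4529]
Step 6: x=[2.0449] v=[-1.8628]
Step 7: x=[1.8970] v=[-0.9863]
Step 8: x=[1.9033] v=[0.0418]
First v>=0 after going negative at step 8, time=1.2000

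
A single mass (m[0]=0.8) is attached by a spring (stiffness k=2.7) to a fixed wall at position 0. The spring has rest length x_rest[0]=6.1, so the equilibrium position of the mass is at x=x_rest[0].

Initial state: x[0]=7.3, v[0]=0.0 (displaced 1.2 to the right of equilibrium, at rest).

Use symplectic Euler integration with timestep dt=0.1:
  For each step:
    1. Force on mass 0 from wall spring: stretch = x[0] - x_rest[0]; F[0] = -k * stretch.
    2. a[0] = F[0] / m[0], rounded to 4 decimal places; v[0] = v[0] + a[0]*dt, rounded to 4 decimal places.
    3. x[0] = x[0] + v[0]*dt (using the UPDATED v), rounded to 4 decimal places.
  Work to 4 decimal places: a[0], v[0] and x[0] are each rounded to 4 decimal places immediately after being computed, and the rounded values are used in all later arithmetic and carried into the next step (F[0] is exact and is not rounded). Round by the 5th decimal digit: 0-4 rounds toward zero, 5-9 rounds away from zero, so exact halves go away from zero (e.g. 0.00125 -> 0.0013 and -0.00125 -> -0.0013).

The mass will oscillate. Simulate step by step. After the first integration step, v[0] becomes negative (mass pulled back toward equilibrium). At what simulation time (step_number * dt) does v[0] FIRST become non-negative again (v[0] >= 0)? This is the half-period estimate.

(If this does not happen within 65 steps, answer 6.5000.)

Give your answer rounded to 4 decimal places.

Answer: 1.8000

Derivation:
Step 0: x=[7.3000] v=[0.0000]
Step 1: x=[7.2595] v=[-0.4050]
Step 2: x=[7.1799] v=[-0.7963]
Step 3: x=[7.0638] v=[-1.1608]
Step 4: x=[6.9152] v=[-1.4861]
Step 5: x=[6.7391] v=[-1.7612]
Step 6: x=[6.5414] v=[-1.9769]
Step 7: x=[6.3288] v=[-2.1259]
Step 8: x=[6.1085] v=[-2.2031]
Step 9: x=[5.8879] v=[-2.2060]
Step 10: x=[5.6745] v=[-2.1344]
Step 11: x=[5.4754] v=[-1.9908]
Step 12: x=[5.2974] v=[-1.7800]
Step 13: x=[5.1465] v=[-1.5091]
Step 14: x=[5.0278] v=[-1.1873]
Step 15: x=[4.9453] v=[-0.8254]
Step 16: x=[4.9017] v=[-0.4357]
Step 17: x=[4.8986] v=[-0.0313]
Step 18: x=[4.9360] v=[0.3742]
First v>=0 after going negative at step 18, time=1.8000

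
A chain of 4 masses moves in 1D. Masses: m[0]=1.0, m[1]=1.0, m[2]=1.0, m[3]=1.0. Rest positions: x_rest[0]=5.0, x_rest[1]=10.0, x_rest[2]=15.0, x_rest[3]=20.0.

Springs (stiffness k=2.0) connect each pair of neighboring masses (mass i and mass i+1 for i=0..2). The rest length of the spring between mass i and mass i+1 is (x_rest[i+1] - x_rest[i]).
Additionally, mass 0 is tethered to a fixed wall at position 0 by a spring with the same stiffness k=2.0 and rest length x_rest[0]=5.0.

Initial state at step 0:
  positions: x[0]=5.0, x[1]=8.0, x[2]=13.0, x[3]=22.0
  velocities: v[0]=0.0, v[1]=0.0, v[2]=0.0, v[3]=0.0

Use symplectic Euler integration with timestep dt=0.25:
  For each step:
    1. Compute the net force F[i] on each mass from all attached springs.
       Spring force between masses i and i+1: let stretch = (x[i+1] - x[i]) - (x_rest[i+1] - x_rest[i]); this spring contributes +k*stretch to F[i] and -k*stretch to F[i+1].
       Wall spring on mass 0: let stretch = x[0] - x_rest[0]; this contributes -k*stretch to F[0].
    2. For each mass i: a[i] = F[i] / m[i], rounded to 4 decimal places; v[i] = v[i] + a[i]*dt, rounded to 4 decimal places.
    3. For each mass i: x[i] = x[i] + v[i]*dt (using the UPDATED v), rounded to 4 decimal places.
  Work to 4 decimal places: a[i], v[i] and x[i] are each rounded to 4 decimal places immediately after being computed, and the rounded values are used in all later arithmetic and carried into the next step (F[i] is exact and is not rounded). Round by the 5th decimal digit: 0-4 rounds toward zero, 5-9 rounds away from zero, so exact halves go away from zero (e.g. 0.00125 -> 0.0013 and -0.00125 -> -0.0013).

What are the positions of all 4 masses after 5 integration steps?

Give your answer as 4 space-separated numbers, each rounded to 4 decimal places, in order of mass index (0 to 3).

Step 0: x=[5.0000 8.0000 13.0000 22.0000] v=[0.0000 0.0000 0.0000 0.0000]
Step 1: x=[4.7500 8.2500 13.5000 21.5000] v=[-1.0000 1.0000 2.0000 -2.0000]
Step 2: x=[4.3438 8.7188 14.3438 20.6250] v=[-1.6250 1.8750 3.3750 -3.5000]
Step 3: x=[3.9415 9.3438 15.2696 19.5899] v=[-1.6094 2.5000 3.7031 -4.1406]
Step 4: x=[3.7218 10.0343 15.9947 18.6397] v=[-0.8790 2.7618 2.9004 -3.8008]
Step 5: x=[3.8259 10.6808 16.3054 17.9839] v=[0.4164 2.5858 1.2427 -2.6233]

Answer: 3.8259 10.6808 16.3054 17.9839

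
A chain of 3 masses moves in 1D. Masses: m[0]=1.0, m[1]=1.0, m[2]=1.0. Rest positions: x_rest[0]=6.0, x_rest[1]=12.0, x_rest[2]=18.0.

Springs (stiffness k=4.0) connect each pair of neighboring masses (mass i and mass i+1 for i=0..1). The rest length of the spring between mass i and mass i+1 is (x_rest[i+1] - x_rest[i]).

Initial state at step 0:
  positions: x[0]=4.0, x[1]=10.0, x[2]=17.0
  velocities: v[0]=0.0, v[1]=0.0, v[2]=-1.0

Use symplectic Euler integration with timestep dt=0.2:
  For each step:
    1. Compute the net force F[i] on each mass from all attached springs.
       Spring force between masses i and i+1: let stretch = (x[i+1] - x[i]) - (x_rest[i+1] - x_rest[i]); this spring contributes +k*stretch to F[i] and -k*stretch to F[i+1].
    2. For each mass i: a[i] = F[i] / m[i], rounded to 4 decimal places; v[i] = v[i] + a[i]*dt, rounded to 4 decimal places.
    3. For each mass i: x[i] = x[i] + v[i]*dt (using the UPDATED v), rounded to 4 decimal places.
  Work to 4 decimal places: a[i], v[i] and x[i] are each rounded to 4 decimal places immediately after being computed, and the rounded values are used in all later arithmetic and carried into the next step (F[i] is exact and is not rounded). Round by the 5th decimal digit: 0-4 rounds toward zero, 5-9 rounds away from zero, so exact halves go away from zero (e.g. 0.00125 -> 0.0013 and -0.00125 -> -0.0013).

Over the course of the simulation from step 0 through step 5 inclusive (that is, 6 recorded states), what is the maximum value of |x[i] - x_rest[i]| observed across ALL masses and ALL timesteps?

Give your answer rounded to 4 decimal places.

Step 0: x=[4.0000 10.0000 17.0000] v=[0.0000 0.0000 -1.0000]
Step 1: x=[4.0000 10.1600 16.6400] v=[0.0000 0.8000 -1.8000]
Step 2: x=[4.0256 10.3712 16.2032] v=[0.1280 1.0560 -2.1840]
Step 3: x=[4.1065 10.5002 15.7933] v=[0.4045 0.6451 -2.0496]
Step 4: x=[4.2504 10.4531 15.4965] v=[0.7195 -0.2354 -1.4841]
Step 5: x=[4.4267 10.2205 15.3527] v=[0.8817 -1.1628 -0.7188]
Max displacement = 2.6473

Answer: 2.6473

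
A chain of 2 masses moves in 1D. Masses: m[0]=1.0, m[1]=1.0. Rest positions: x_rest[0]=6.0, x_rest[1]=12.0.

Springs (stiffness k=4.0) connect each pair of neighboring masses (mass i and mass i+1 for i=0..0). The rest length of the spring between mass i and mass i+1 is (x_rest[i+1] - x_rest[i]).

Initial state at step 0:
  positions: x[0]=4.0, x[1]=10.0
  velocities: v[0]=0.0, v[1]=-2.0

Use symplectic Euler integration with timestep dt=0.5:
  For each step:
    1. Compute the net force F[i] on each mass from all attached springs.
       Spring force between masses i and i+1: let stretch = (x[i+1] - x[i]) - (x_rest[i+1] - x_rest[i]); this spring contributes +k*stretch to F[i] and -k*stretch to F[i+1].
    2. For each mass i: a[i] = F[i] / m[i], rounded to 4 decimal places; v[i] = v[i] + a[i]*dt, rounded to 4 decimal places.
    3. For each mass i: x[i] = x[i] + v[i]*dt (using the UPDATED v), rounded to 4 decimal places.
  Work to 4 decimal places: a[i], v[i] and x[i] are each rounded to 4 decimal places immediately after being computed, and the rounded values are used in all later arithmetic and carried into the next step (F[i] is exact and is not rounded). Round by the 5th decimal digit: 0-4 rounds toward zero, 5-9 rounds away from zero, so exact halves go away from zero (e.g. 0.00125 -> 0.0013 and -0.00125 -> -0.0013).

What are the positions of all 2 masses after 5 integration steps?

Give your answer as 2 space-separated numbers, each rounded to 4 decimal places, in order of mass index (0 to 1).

Step 0: x=[4.0000 10.0000] v=[0.0000 -2.0000]
Step 1: x=[4.0000 9.0000] v=[0.0000 -2.0000]
Step 2: x=[3.0000 9.0000] v=[-2.0000 0.0000]
Step 3: x=[2.0000 9.0000] v=[-2.0000 0.0000]
Step 4: x=[2.0000 8.0000] v=[0.0000 -2.0000]
Step 5: x=[2.0000 7.0000] v=[0.0000 -2.0000]

Answer: 2.0000 7.0000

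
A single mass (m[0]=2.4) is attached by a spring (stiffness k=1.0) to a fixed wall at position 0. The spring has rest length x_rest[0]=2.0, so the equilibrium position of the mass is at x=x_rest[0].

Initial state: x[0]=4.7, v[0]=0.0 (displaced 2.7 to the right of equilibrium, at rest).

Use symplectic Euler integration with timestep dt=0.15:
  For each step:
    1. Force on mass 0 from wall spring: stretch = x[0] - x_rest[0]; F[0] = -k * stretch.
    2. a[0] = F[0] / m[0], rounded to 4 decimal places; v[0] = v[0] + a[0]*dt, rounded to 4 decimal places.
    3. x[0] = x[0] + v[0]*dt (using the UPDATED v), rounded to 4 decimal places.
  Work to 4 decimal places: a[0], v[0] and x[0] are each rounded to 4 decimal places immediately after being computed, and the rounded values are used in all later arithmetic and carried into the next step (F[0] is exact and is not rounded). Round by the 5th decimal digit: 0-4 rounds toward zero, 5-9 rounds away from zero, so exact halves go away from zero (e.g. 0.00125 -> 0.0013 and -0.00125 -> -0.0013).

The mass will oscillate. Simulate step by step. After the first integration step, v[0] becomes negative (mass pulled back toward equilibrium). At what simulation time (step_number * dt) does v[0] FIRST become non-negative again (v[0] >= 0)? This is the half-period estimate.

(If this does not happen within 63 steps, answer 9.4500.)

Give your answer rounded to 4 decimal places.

Answer: 4.9500

Derivation:
Step 0: x=[4.7000] v=[0.0000]
Step 1: x=[4.6747] v=[-0.1688]
Step 2: x=[4.6243] v=[-0.3360]
Step 3: x=[4.5493] v=[-0.5000]
Step 4: x=[4.4504] v=[-0.6593]
Step 5: x=[4.3285] v=[-0.8125]
Step 6: x=[4.1848] v=[-0.9580]
Step 7: x=[4.0206] v=[-1.0945]
Step 8: x=[3.8375] v=[-1.2208]
Step 9: x=[3.6372] v=[-1.3356]
Step 10: x=[3.4215] v=[-1.4379]
Step 11: x=[3.1925] v=[-1.5267]
Step 12: x=[2.9523] v=[-1.6012]
Step 13: x=[2.7032] v=[-1.6607]
Step 14: x=[2.4475] v=[-1.7047]
Step 15: x=[2.1876] v=[-1.7327]
Step 16: x=[1.9259] v=[-1.7444]
Step 17: x=[1.6649] v=[-1.7398]
Step 18: x=[1.4071] v=[-1.7189]
Step 19: x=[1.1548] v=[-1.6819]
Step 20: x=[0.9104] v=[-1.6291]
Step 21: x=[0.6763] v=[-1.5610]
Step 22: x=[0.4546] v=[-1.4783]
Step 23: x=[0.2473] v=[-1.3817]
Step 24: x=[0.0565] v=[-1.2722]
Step 25: x=[-0.1161] v=[-1.1507]
Step 26: x=[-0.2689] v=[-1.0184]
Step 27: x=[-0.4004] v=[-0.8766]
Step 28: x=[-0.5094] v=[-0.7266]
Step 29: x=[-0.5949] v=[-0.5698]
Step 30: x=[-0.6560] v=[-0.4076]
Step 31: x=[-0.6922] v=[-0.2416]
Step 32: x=[-0.7032] v=[-0.0733]
Step 33: x=[-0.6889] v=[0.0956]
First v>=0 after going negative at step 33, time=4.9500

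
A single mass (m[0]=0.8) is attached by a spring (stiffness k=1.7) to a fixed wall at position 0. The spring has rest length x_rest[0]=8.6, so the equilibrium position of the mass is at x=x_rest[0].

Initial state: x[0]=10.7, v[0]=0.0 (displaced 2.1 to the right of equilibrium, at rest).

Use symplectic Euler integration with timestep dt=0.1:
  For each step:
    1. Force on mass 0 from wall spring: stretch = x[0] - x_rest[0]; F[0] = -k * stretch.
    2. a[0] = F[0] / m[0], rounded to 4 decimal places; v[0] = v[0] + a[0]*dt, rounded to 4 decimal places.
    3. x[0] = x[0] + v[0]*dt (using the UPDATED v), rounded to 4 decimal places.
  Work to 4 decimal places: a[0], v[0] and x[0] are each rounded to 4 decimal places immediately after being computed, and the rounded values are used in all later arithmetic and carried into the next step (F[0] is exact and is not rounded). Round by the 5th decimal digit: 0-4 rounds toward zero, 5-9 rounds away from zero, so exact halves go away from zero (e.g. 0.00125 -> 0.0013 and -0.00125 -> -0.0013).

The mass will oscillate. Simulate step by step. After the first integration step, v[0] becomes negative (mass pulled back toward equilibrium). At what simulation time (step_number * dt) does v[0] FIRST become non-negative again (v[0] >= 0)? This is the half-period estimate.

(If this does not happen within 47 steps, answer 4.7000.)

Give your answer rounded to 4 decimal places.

Answer: 2.2000

Derivation:
Step 0: x=[10.7000] v=[0.0000]
Step 1: x=[10.6554] v=[-0.4463]
Step 2: x=[10.5671] v=[-0.8831]
Step 3: x=[10.4370] v=[-1.3011]
Step 4: x=[10.2679] v=[-1.6915]
Step 5: x=[10.0633] v=[-2.0459]
Step 6: x=[9.8276] v=[-2.3569]
Step 7: x=[9.5658] v=[-2.6178]
Step 8: x=[9.2835] v=[-2.8230]
Step 9: x=[8.9867] v=[-2.9682]
Step 10: x=[8.6817] v=[-3.0504]
Step 11: x=[8.3749] v=[-3.0678]
Step 12: x=[8.0729] v=[-3.0200]
Step 13: x=[7.7821] v=[-2.9080]
Step 14: x=[7.5087] v=[-2.7342]
Step 15: x=[7.2585] v=[-2.5023]
Step 16: x=[7.0368] v=[-2.2172]
Step 17: x=[6.8483] v=[-1.8850]
Step 18: x=[6.6970] v=[-1.5128]
Step 19: x=[6.5862] v=[-1.1084]
Step 20: x=[6.5182] v=[-0.6805]
Step 21: x=[6.4944] v=[-0.2381]
Step 22: x=[6.5153] v=[0.2093]
First v>=0 after going negative at step 22, time=2.2000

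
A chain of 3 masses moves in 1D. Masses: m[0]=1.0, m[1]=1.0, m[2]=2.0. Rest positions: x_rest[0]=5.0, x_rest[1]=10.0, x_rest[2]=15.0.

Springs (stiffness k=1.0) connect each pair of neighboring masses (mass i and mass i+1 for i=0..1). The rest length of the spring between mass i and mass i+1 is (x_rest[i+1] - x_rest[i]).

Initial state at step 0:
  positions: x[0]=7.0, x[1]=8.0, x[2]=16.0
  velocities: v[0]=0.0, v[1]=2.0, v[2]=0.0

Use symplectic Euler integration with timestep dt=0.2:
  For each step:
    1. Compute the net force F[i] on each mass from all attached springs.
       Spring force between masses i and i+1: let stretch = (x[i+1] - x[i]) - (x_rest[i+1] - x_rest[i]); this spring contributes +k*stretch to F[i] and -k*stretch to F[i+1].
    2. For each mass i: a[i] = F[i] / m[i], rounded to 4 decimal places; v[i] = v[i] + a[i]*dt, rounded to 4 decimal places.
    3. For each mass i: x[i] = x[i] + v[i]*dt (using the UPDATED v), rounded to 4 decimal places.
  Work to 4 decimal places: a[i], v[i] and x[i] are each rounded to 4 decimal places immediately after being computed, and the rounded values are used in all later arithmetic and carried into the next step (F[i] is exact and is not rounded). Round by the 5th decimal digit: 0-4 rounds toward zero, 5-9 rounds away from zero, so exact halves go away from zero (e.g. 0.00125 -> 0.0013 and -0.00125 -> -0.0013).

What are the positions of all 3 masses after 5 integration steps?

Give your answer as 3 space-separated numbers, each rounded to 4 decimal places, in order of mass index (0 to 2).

Step 0: x=[7.0000 8.0000 16.0000] v=[0.0000 2.0000 0.0000]
Step 1: x=[6.8400 8.6800 15.9400] v=[-0.8000 3.4000 -0.3000]
Step 2: x=[6.5536 9.5768 15.8348] v=[-1.4320 4.4840 -0.5260]
Step 3: x=[6.1881 10.6030 15.7044] v=[-1.8274 5.1310 -0.6518]
Step 4: x=[5.7992 11.6567 15.5720] v=[-1.9444 5.2683 -0.6619]
Step 5: x=[5.4446 12.6327 15.4613] v=[-1.7729 4.8799 -0.5534]

Answer: 5.4446 12.6327 15.4613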